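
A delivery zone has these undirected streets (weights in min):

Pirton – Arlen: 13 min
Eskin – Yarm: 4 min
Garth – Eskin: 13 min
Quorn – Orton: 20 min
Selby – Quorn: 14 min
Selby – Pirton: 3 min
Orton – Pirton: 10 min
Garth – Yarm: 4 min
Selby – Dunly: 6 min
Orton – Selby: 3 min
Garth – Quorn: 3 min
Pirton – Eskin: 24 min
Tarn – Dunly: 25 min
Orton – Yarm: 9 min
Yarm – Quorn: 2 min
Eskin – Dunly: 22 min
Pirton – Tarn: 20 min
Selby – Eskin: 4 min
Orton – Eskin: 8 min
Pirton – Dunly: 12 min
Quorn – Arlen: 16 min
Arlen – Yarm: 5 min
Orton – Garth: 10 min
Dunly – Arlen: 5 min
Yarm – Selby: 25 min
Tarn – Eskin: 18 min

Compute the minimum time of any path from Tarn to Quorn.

Candidate routes:
Tarn - Pirton - Selby - Eskin - Yarm - Quorn: 20+3+4+4+2 = 33
Tarn - Eskin - Yarm - Garth - Quorn: 18+4+4+3 = 29
Tarn - Eskin - Yarm - Quorn: 18+4+2 = 24
The minimum is 24 min via Tarn - Eskin - Yarm - Quorn.

24 min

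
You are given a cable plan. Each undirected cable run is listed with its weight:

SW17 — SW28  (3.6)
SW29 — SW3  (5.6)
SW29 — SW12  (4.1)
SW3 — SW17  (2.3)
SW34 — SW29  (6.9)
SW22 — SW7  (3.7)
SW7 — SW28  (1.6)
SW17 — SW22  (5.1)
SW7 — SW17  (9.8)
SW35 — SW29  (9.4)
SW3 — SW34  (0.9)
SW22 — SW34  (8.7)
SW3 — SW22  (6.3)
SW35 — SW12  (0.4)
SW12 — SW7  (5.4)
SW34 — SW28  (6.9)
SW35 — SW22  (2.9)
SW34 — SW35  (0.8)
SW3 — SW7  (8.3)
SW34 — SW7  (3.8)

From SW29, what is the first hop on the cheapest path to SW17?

SW3

Enumerating some paths:
SW29–SW3–SW17: 5.6+2.3 = 7.9
SW29–SW12–SW35–SW34–SW3–SW17: 4.1+0.4+0.8+0.9+2.3 = 8.5
Cheapest is SW29–SW3–SW17 at 7.9.
So from SW29 the first move is to SW3.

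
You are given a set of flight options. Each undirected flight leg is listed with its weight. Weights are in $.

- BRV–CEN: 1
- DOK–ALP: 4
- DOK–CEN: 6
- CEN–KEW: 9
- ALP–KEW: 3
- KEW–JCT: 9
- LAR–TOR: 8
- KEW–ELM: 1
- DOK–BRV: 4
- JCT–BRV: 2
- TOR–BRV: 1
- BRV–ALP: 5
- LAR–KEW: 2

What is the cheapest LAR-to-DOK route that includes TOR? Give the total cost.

$13

Best LAR to TOR: LAR–TOR costing 8
Best TOR to DOK: TOR–BRV–DOK costing 5
Total via TOR: 8 + 5 = $13.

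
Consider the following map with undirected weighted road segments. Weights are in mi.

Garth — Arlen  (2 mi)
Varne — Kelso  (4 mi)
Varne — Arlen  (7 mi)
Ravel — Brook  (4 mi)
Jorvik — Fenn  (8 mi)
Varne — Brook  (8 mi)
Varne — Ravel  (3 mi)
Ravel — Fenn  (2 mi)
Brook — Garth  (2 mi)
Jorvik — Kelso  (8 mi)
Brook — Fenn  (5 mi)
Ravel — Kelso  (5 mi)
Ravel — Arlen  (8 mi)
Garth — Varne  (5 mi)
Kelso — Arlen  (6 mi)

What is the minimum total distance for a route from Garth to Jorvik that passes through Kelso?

Best Garth to Kelso: Garth → Arlen → Kelso costing 8
Shortest Kelso→Jorvik: Kelso → Jorvik = 8
Total via Kelso: 8 + 8 = 16 mi.

16 mi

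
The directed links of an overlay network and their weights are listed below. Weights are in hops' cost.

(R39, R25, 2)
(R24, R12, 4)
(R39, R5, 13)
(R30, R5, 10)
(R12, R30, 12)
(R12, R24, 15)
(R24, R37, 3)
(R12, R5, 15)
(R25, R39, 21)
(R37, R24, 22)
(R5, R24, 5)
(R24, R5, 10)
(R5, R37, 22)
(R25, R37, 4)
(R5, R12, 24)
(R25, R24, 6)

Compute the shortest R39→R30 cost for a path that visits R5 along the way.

34 hops' cost

Best R39 to R5: R39–R5 costing 13
Best R5 to R30: R5–R24–R12–R30 costing 21
Total via R5: 13 + 21 = 34 hops' cost.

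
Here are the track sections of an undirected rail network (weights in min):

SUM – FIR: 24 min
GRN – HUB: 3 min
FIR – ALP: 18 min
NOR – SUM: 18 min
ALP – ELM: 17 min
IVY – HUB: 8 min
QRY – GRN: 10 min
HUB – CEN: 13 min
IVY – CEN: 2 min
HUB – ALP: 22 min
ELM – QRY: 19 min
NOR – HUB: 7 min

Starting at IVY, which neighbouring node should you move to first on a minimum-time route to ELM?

HUB

Compare a few routes:
IVY - HUB - ALP - ELM: 8+22+17 = 47
IVY - HUB - GRN - QRY - ELM: 8+3+10+19 = 40
IVY - CEN - HUB - GRN - QRY - ELM: 2+13+3+10+19 = 47
The minimum is 40 min via IVY - HUB - GRN - QRY - ELM.
So from IVY the first move is to HUB.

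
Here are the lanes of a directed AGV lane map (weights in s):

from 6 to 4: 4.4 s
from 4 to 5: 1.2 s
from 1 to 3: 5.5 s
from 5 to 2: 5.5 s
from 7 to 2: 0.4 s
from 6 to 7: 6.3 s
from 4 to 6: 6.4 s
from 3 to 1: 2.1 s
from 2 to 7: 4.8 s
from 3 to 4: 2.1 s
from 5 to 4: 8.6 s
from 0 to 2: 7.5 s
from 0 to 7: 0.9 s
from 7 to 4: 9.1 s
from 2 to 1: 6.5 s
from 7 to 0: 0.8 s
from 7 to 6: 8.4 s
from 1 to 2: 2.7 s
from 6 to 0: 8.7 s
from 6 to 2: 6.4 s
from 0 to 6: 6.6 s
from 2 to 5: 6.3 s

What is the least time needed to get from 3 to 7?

Running Dijkstra from 3:
3: 0
1: 2.1  (via 3)
4: 2.1  (via 3)
5: 3.3  (via 4)
2: 4.8  (via 1)
6: 8.5  (via 4)
7: 9.6  (via 2)
Shortest route: 3 → 1 → 2 → 7 = 9.6 s.

9.6 s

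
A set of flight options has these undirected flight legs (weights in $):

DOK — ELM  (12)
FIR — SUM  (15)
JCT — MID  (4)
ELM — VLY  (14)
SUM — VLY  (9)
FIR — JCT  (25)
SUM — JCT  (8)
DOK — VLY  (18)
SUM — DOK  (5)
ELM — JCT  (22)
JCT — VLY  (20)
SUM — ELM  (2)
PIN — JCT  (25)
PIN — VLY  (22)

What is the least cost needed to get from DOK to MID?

Settle nodes by increasing distance from DOK:
DOK: 0
SUM: 5  (via DOK)
ELM: 7  (via SUM)
JCT: 13  (via SUM)
VLY: 14  (via SUM)
MID: 17  (via JCT)
Shortest route: DOK–SUM–JCT–MID = $17.

$17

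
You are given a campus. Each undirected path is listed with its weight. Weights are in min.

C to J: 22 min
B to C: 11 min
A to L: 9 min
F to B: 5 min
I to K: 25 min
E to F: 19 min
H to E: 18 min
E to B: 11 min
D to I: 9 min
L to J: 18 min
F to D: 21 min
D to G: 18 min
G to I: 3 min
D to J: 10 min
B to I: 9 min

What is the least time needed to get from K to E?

Compare a few routes:
K → I → D → F → B → E: 25+9+21+5+11 = 71
K → I → D → F → E: 25+9+21+19 = 74
K → I → B → F → E: 25+9+5+19 = 58
K → I → B → E: 25+9+11 = 45
Cheapest is K → I → B → E at 45 min.

45 min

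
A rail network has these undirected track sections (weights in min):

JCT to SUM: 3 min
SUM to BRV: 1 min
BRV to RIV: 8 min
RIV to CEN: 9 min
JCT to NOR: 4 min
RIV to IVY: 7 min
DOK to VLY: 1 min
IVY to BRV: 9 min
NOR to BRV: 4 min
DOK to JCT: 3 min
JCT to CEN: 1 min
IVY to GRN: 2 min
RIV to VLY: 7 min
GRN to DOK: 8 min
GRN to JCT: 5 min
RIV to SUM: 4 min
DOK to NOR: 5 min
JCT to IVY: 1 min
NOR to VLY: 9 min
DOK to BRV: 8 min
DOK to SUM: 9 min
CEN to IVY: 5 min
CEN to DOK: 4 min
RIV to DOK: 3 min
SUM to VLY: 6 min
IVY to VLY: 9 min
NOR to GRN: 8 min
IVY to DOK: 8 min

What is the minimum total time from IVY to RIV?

7 min

Running Dijkstra from IVY:
IVY: 0
JCT: 1  (via IVY)
GRN: 2  (via IVY)
CEN: 2  (via JCT)
DOK: 4  (via JCT)
SUM: 4  (via JCT)
BRV: 5  (via SUM)
VLY: 5  (via DOK)
NOR: 5  (via JCT)
RIV: 7  (via IVY)
Shortest route: IVY–RIV = 7 min.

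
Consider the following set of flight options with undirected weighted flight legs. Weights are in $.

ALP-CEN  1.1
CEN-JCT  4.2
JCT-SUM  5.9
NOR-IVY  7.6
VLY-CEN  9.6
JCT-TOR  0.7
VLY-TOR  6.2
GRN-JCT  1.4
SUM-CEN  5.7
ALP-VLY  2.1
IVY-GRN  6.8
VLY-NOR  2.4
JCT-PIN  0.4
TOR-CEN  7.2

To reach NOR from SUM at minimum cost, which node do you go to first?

CEN

Candidate routes:
SUM → CEN → VLY → NOR: 5.7+9.6+2.4 = 17.7
SUM → JCT → CEN → ALP → VLY → NOR: 5.9+4.2+1.1+2.1+2.4 = 15.7
SUM → CEN → ALP → VLY → NOR: 5.7+1.1+2.1+2.4 = 11.3
SUM → JCT → TOR → VLY → NOR: 5.9+0.7+6.2+2.4 = 15.2
Cheapest is SUM → CEN → ALP → VLY → NOR at $11.3.
So from SUM the first move is to CEN.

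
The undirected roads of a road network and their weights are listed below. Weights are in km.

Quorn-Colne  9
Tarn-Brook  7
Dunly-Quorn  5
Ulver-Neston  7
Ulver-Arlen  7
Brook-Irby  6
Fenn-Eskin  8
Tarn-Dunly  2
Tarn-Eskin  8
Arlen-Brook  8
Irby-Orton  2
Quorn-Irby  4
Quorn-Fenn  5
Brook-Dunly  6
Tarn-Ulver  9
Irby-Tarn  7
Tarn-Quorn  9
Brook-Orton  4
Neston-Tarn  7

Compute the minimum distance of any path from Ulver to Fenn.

21 km

Enumerating some paths:
Ulver - Tarn - Dunly - Quorn - Fenn: 9+2+5+5 = 21
Ulver - Tarn - Quorn - Fenn: 9+9+5 = 23
The minimum is 21 km via Ulver - Tarn - Dunly - Quorn - Fenn.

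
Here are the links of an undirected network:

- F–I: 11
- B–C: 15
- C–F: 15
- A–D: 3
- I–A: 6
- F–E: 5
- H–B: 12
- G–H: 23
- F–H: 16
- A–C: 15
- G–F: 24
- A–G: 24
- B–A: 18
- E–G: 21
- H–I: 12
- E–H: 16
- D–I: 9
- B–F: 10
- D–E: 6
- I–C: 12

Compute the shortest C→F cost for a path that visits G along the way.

Shortest C→G: C–A–G = 39
Best G to F: G–F costing 24
Total via G: 39 + 24 = 63.

63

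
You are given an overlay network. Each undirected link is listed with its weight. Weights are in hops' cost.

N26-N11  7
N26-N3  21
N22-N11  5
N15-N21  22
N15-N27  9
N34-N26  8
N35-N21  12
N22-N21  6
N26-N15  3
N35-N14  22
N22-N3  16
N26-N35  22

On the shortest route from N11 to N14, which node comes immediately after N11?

N22

Candidate routes:
N11–N26–N35–N14: 7+22+22 = 51
N11–N22–N21–N35–N14: 5+6+12+22 = 45
N11–N26–N15–N21–N35–N14: 7+3+22+12+22 = 66
Cheapest is N11–N22–N21–N35–N14 at 45 hops' cost.
So from N11 the first move is to N22.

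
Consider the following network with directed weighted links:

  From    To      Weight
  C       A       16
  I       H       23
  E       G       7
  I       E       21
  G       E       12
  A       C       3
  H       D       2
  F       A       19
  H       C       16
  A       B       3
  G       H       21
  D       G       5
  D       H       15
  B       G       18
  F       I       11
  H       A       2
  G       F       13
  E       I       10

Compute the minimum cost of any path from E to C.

33

Candidate routes:
E–I–H–A–C: 10+23+2+3 = 38
E–G–F–A–C: 7+13+19+3 = 42
E–G–H–A–C: 7+21+2+3 = 33
The minimum is 33 via E–G–H–A–C.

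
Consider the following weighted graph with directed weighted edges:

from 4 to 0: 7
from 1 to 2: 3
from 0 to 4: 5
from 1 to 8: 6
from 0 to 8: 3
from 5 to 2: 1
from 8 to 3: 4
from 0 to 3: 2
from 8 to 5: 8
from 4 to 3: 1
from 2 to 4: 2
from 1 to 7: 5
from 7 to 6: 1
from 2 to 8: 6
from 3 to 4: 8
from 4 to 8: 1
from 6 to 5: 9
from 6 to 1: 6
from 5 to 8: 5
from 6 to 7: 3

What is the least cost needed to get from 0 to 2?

12

Shortest distances from 0:
0: 0
3: 2  (via 0)
8: 3  (via 0)
4: 5  (via 0)
5: 11  (via 8)
2: 12  (via 5)
Shortest route: 0–8–5–2 = 12.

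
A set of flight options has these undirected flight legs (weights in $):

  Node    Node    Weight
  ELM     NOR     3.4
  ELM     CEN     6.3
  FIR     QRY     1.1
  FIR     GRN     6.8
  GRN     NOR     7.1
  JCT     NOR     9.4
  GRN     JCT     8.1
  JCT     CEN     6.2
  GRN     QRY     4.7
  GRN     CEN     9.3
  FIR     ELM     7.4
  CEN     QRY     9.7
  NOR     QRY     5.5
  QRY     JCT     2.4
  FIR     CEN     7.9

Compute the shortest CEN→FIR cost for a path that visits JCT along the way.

$9.7

Shortest CEN→JCT: CEN → JCT = 6.2
Shortest JCT→FIR: JCT → QRY → FIR = 3.5
Total via JCT: 6.2 + 3.5 = $9.7.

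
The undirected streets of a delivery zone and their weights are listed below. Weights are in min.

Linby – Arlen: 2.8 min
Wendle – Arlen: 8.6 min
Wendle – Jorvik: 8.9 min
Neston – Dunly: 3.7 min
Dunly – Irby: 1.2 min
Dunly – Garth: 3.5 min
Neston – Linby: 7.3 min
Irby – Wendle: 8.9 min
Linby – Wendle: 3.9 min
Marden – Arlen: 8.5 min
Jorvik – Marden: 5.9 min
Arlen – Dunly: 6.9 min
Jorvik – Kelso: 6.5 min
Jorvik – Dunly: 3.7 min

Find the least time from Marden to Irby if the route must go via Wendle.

23.7 min

Shortest Marden→Wendle: Marden–Jorvik–Wendle = 14.8
Best Wendle to Irby: Wendle–Irby costing 8.9
Total via Wendle: 14.8 + 8.9 = 23.7 min.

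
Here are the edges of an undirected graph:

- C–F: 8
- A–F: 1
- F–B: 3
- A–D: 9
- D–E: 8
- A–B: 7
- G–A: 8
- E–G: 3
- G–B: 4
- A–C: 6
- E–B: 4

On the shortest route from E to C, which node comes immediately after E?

B

Candidate routes:
E - B - F - C: 4+3+8 = 15
E - G - A - C: 3+8+6 = 17
E - B - F - A - C: 4+3+1+6 = 14
Cheapest is E - B - F - A - C at 14.
So from E the first move is to B.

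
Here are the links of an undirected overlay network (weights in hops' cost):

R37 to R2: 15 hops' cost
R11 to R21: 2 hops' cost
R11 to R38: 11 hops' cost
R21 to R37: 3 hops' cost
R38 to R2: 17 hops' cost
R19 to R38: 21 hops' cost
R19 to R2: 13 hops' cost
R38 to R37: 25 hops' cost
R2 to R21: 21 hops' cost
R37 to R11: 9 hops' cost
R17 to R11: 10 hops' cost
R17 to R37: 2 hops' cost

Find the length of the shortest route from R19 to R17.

Shortest distances from R19:
R19: 0
R2: 13  (via R19)
R38: 21  (via R19)
R37: 28  (via R2)
R17: 30  (via R37)
Shortest route: R19–R2–R37–R17 = 30 hops' cost.

30 hops' cost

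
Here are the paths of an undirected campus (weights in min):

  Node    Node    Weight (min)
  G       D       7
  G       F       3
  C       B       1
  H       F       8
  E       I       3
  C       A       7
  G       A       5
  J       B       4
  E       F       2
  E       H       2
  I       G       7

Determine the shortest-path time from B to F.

Enumerating some paths:
B - C - A - G - F: 1+7+5+3 = 16
B - C - A - G - I - E - F: 1+7+5+7+3+2 = 25
B - C - A - G - I - E - H - F: 1+7+5+7+3+2+8 = 33
The minimum is 16 min via B - C - A - G - F.

16 min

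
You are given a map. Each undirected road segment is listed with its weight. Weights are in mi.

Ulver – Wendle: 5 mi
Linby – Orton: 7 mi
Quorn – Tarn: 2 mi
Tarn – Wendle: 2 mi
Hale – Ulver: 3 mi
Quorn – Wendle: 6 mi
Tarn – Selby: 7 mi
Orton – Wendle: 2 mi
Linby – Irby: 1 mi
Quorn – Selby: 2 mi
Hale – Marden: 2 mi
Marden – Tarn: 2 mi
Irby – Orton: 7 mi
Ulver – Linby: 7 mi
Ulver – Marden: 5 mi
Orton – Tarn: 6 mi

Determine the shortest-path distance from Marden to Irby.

13 mi

Enumerating some paths:
Marden - Tarn - Orton - Linby - Irby: 2+6+7+1 = 16
Marden - Tarn - Orton - Irby: 2+6+7 = 15
Marden - Tarn - Wendle - Orton - Irby: 2+2+2+7 = 13
Marden - Tarn - Wendle - Orton - Linby - Irby: 2+2+2+7+1 = 14
The minimum is 13 mi via Marden - Tarn - Wendle - Orton - Irby.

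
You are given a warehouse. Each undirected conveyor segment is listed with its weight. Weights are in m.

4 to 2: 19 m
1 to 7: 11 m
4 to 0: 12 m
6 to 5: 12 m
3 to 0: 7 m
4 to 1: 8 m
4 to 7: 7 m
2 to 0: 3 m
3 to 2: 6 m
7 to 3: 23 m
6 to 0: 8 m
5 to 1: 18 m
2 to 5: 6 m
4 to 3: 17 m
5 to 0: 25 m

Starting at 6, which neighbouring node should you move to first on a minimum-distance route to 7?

Compare a few routes:
6 → 0 → 2 → 4 → 7: 8+3+19+7 = 37
6 → 0 → 3 → 4 → 7: 8+7+17+7 = 39
6 → 0 → 3 → 7: 8+7+23 = 38
6 → 0 → 4 → 7: 8+12+7 = 27
The minimum is 27 m via 6 → 0 → 4 → 7.
So from 6 the first move is to 0.

0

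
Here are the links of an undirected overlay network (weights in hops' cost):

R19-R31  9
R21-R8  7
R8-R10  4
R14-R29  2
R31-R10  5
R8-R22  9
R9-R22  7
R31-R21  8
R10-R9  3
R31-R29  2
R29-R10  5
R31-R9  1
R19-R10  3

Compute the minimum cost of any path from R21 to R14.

12 hops' cost

Enumerating some paths:
R21 - R31 - R29 - R14: 8+2+2 = 12
R21 - R8 - R10 - R29 - R14: 7+4+5+2 = 18
R21 - R8 - R10 - R9 - R31 - R29 - R14: 7+4+3+1+2+2 = 19
Cheapest is R21 - R31 - R29 - R14 at 12 hops' cost.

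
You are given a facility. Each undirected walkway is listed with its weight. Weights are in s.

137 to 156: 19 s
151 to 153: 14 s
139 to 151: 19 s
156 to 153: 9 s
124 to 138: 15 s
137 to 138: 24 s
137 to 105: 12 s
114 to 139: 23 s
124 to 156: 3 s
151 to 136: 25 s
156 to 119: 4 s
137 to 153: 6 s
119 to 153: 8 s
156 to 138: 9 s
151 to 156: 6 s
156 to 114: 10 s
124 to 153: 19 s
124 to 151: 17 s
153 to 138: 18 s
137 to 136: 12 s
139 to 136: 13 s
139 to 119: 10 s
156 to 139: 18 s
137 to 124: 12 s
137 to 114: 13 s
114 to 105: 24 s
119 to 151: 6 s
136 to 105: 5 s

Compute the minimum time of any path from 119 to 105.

26 s

Enumerating some paths:
119 → 153 → 137 → 105: 8+6+12 = 26
119 → 156 → 153 → 137 → 105: 4+9+6+12 = 31
119 → 139 → 136 → 105: 10+13+5 = 28
The minimum is 26 s via 119 → 153 → 137 → 105.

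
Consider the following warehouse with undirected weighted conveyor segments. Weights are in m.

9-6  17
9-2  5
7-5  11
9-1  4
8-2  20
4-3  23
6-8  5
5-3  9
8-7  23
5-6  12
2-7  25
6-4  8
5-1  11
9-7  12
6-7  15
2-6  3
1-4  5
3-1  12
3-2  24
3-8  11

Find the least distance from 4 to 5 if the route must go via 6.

20 m

Shortest 4→6: 4 → 6 = 8
Best 6 to 5: 6 → 5 costing 12
Total via 6: 8 + 12 = 20 m.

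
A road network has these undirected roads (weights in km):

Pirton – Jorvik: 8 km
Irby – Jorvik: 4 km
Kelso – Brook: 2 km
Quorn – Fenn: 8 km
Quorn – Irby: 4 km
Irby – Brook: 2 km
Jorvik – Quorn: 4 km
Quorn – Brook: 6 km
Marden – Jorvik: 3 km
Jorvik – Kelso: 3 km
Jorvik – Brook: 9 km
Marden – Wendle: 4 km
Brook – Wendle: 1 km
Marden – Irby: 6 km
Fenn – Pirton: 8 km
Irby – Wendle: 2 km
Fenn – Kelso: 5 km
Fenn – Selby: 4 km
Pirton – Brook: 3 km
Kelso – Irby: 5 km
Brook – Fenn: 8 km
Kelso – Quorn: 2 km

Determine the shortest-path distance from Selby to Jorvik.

Candidate routes:
Selby - Fenn - Quorn - Jorvik: 4+8+4 = 16
Selby - Fenn - Kelso - Quorn - Jorvik: 4+5+2+4 = 15
Selby - Fenn - Kelso - Jorvik: 4+5+3 = 12
Cheapest is Selby - Fenn - Kelso - Jorvik at 12 km.

12 km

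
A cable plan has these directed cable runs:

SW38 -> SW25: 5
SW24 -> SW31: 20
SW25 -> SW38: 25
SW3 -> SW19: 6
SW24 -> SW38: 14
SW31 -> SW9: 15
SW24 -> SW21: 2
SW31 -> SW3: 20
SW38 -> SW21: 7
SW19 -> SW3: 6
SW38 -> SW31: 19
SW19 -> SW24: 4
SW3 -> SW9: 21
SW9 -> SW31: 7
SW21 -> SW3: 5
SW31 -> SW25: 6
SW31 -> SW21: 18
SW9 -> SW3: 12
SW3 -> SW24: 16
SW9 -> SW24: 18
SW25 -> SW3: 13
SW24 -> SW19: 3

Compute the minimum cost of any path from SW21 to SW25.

Compare a few routes:
SW21 → SW3 → SW19 → SW24 → SW38 → SW25: 5+6+4+14+5 = 34
SW21 → SW3 → SW24 → SW38 → SW25: 5+16+14+5 = 40
SW21 → SW3 → SW9 → SW31 → SW25: 5+21+7+6 = 39
SW21 → SW3 → SW19 → SW24 → SW31 → SW25: 5+6+4+20+6 = 41
The minimum is 34 via SW21 → SW3 → SW19 → SW24 → SW38 → SW25.

34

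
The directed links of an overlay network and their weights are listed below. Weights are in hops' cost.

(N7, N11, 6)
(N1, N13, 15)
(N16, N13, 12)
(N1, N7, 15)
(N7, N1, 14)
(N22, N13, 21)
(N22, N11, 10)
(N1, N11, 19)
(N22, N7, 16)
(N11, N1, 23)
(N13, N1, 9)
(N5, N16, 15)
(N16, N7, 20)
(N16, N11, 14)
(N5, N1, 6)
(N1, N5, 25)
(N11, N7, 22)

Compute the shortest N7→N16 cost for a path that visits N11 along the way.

69 hops' cost

Shortest N7→N11: N7–N11 = 6
Shortest N11→N16: N11–N1–N5–N16 = 63
Total via N11: 6 + 63 = 69 hops' cost.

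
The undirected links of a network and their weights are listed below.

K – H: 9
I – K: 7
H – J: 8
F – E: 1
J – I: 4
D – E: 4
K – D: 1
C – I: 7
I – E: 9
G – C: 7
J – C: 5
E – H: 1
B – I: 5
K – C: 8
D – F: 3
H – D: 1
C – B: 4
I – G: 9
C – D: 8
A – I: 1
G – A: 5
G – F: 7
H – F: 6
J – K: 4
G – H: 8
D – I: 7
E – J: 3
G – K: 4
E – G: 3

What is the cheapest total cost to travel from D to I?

Candidate routes:
D–I: 7 = 7
D–H–E–J–I: 1+1+3+4 = 9
D–K–I: 1+7 = 8
The minimum is 7 via D–I.

7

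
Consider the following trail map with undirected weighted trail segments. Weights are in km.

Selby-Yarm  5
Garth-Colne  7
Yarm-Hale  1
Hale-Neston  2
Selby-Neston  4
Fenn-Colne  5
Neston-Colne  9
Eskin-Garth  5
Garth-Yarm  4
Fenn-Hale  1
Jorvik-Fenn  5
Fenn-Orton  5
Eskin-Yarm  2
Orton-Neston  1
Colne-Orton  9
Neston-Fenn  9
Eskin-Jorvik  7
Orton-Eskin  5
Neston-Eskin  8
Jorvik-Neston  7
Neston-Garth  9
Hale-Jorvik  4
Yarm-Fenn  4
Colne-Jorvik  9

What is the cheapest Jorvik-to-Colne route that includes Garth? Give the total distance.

16 km

Shortest Jorvik→Garth: Jorvik–Hale–Yarm–Garth = 9
Shortest Garth→Colne: Garth–Colne = 7
Total via Garth: 9 + 7 = 16 km.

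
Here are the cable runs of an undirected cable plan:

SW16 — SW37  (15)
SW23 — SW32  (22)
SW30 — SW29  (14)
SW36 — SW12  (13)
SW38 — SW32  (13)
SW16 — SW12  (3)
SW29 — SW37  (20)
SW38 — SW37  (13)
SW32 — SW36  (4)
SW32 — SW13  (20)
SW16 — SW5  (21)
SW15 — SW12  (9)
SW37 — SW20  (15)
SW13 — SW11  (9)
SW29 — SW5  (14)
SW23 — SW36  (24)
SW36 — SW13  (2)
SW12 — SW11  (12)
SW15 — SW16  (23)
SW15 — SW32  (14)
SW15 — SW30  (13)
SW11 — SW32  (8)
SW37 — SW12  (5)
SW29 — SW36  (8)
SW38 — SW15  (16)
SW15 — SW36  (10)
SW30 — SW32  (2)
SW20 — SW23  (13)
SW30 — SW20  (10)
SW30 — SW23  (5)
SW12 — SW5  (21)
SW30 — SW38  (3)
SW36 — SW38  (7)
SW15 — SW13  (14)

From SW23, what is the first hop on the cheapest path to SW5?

Candidate routes:
SW23 - SW30 - SW32 - SW36 - SW12 - SW5: 5+2+4+13+21 = 45
SW23 - SW30 - SW29 - SW5: 5+14+14 = 33
SW23 - SW30 - SW38 - SW36 - SW29 - SW5: 5+3+7+8+14 = 37
Cheapest is SW23 - SW30 - SW29 - SW5 at 33.
So from SW23 the first move is to SW30.

SW30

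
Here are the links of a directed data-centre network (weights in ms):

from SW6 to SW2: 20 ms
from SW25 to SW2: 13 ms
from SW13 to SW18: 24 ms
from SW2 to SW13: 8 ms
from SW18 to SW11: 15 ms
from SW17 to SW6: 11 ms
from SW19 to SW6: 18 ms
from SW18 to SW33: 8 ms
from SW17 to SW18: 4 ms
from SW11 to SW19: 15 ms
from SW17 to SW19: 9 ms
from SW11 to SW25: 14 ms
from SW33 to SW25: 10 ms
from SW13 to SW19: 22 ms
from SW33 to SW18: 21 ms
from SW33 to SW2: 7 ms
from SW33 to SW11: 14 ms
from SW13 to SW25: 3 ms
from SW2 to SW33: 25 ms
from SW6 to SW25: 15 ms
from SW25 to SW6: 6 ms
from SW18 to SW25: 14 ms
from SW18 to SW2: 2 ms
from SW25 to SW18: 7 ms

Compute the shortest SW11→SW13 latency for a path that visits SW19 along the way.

61 ms

Shortest SW11→SW19: SW11 → SW19 = 15
Best SW19 to SW13: SW19 → SW6 → SW2 → SW13 costing 46
Total via SW19: 15 + 46 = 61 ms.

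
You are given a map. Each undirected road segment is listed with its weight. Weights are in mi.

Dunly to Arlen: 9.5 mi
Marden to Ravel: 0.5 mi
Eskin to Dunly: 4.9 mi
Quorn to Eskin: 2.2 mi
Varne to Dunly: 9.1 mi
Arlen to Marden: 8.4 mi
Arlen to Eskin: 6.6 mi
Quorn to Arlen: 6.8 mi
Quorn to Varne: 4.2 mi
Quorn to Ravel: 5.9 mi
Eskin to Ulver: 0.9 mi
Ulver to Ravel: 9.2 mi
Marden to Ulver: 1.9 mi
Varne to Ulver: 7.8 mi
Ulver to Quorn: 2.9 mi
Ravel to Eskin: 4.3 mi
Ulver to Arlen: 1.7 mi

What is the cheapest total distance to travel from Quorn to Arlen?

4.6 mi

Enumerating some paths:
Quorn–Ulver–Arlen: 2.9+1.7 = 4.6
Quorn–Eskin–Ulver–Arlen: 2.2+0.9+1.7 = 4.8
Cheapest is Quorn–Ulver–Arlen at 4.6 mi.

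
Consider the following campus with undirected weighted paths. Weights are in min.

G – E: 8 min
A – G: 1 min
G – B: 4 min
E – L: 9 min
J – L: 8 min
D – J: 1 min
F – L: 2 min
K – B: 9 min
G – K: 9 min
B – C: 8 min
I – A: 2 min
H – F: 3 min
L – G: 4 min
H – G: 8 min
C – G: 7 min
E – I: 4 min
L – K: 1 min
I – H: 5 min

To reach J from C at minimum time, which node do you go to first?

G

Enumerating some paths:
C → B → G → L → J: 8+4+4+8 = 24
C → G → L → J: 7+4+8 = 19
Cheapest is C → G → L → J at 19 min.
So from C the first move is to G.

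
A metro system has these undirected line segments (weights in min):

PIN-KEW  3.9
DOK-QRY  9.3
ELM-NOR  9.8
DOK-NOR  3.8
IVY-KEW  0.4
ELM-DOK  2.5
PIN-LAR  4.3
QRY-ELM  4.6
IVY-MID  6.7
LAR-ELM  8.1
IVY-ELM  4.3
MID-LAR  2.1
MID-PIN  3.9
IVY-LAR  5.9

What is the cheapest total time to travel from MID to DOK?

12.7 min

Running Dijkstra from MID:
MID: 0
LAR: 2.1  (via MID)
PIN: 3.9  (via MID)
IVY: 6.7  (via MID)
KEW: 7.1  (via IVY)
ELM: 10.2  (via LAR)
DOK: 12.7  (via ELM)
Shortest route: MID → LAR → ELM → DOK = 12.7 min.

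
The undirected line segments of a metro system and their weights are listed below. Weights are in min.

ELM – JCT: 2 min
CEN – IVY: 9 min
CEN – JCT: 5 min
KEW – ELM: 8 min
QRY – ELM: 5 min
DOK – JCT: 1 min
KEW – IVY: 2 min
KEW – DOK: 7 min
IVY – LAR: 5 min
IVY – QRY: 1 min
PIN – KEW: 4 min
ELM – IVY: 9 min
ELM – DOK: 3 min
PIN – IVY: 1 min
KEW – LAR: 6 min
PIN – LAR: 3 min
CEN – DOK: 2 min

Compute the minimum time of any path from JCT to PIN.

Settle nodes by increasing distance from JCT:
JCT: 0
DOK: 1  (via JCT)
ELM: 2  (via JCT)
CEN: 3  (via DOK)
QRY: 7  (via ELM)
KEW: 8  (via DOK)
IVY: 8  (via QRY)
PIN: 9  (via IVY)
Shortest route: JCT–ELM–QRY–IVY–PIN = 9 min.

9 min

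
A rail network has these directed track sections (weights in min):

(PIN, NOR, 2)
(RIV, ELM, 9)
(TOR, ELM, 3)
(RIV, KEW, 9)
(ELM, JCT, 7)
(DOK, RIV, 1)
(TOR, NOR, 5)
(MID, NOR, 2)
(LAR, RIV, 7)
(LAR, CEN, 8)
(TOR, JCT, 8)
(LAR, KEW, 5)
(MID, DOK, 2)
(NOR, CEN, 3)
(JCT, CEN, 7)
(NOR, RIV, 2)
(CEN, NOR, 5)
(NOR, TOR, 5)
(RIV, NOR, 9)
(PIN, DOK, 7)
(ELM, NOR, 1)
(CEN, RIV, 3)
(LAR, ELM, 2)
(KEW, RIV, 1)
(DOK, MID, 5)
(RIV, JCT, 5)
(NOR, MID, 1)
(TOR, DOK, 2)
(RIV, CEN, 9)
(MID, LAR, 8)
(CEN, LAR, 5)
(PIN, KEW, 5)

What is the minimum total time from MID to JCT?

Running Dijkstra from MID:
MID: 0
DOK: 2  (via MID)
NOR: 2  (via MID)
RIV: 3  (via DOK)
CEN: 5  (via NOR)
TOR: 7  (via NOR)
JCT: 8  (via RIV)
Shortest route: MID → DOK → RIV → JCT = 8 min.

8 min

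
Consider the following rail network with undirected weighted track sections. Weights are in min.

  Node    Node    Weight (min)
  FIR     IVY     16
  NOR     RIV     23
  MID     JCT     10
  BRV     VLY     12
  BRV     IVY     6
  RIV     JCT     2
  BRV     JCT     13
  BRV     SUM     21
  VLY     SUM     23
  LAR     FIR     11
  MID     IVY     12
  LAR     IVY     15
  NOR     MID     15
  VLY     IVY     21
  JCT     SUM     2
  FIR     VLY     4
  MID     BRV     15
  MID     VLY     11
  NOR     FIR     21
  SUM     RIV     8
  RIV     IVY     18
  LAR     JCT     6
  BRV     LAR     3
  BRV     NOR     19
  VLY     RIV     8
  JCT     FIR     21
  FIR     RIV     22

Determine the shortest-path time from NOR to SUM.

Compare a few routes:
NOR–BRV–LAR–JCT–SUM: 19+3+6+2 = 30
NOR–MID–JCT–SUM: 15+10+2 = 27
Cheapest is NOR–MID–JCT–SUM at 27 min.

27 min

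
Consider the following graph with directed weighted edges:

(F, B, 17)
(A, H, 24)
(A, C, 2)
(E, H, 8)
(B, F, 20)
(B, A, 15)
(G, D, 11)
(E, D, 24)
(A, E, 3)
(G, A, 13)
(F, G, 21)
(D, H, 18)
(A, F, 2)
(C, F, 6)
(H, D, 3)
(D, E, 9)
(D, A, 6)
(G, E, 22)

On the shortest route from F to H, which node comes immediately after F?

Enumerating some paths:
F–B–A–E–H: 17+15+3+8 = 43
F–G–A–E–H: 21+13+3+8 = 45
F–G–D–E–H: 21+11+9+8 = 49
F–G–D–A–E–H: 21+11+6+3+8 = 49
Cheapest is F–B–A–E–H at 43.
So from F the first move is to B.

B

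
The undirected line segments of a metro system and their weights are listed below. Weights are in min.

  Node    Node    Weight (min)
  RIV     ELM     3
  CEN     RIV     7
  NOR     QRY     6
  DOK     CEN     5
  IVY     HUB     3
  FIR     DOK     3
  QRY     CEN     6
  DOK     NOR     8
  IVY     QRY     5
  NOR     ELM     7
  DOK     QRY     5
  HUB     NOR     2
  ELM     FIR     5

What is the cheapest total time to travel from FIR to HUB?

13 min

Running Dijkstra from FIR:
FIR: 0
DOK: 3  (via FIR)
ELM: 5  (via FIR)
RIV: 8  (via ELM)
QRY: 8  (via DOK)
CEN: 8  (via DOK)
NOR: 11  (via DOK)
IVY: 13  (via QRY)
HUB: 13  (via NOR)
Shortest route: FIR–DOK–NOR–HUB = 13 min.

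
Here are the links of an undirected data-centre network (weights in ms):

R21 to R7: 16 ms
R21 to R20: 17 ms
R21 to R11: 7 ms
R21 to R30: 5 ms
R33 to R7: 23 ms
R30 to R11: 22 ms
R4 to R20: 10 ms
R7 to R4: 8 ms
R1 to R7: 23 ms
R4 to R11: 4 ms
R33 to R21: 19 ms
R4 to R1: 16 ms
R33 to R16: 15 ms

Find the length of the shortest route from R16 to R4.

45 ms

Enumerating some paths:
R16 → R33 → R21 → R11 → R4: 15+19+7+4 = 45
R16 → R33 → R7 → R4: 15+23+8 = 46
The minimum is 45 ms via R16 → R33 → R21 → R11 → R4.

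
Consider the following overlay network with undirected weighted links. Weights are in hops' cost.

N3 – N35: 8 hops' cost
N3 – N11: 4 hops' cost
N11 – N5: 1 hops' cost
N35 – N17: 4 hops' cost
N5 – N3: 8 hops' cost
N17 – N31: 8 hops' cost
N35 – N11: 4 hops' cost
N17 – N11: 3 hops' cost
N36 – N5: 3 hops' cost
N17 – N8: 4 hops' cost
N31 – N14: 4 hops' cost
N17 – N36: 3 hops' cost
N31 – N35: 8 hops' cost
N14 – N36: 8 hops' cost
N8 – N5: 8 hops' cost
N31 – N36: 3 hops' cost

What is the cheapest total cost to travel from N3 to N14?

Shortest distances from N3:
N3: 0
N11: 4  (via N3)
N5: 5  (via N11)
N17: 7  (via N11)
N35: 8  (via N3)
N36: 8  (via N5)
N8: 11  (via N17)
N31: 11  (via N36)
N14: 15  (via N31)
Shortest route: N3 → N11 → N5 → N36 → N31 → N14 = 15 hops' cost.

15 hops' cost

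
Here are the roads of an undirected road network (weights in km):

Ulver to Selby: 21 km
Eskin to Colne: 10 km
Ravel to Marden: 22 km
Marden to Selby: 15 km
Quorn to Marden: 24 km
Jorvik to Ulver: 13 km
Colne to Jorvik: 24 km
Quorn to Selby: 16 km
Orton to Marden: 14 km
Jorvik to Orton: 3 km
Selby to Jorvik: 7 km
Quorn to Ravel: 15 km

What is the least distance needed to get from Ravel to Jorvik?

38 km

Shortest distances from Ravel:
Ravel: 0
Quorn: 15  (via Ravel)
Marden: 22  (via Ravel)
Selby: 31  (via Quorn)
Orton: 36  (via Marden)
Jorvik: 38  (via Selby)
Shortest route: Ravel–Quorn–Selby–Jorvik = 38 km.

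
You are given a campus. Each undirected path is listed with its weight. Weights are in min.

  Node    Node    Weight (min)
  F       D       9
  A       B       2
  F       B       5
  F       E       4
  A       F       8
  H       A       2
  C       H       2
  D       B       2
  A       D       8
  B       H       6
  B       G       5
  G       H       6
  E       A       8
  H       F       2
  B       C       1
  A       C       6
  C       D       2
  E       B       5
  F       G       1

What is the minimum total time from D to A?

4 min

Settle nodes by increasing distance from D:
D: 0
B: 2  (via D)
C: 2  (via D)
A: 4  (via B)
Shortest route: D → B → A = 4 min.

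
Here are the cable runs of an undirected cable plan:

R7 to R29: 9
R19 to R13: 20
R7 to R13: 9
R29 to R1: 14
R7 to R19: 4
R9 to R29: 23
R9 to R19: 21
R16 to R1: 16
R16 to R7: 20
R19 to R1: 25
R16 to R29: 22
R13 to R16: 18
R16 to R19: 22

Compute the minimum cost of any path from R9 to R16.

Running Dijkstra from R9:
R9: 0
R19: 21  (via R9)
R29: 23  (via R9)
R7: 25  (via R19)
R13: 34  (via R7)
R1: 37  (via R29)
R16: 43  (via R19)
Shortest route: R9–R19–R16 = 43.

43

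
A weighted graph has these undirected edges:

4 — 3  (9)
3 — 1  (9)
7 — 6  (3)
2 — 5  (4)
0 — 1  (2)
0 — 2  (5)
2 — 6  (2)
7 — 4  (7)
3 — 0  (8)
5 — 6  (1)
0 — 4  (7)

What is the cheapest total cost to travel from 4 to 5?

11

Compare a few routes:
4–7–6–5: 7+3+1 = 11
4–0–2–6–5: 7+5+2+1 = 15
Cheapest is 4–7–6–5 at 11.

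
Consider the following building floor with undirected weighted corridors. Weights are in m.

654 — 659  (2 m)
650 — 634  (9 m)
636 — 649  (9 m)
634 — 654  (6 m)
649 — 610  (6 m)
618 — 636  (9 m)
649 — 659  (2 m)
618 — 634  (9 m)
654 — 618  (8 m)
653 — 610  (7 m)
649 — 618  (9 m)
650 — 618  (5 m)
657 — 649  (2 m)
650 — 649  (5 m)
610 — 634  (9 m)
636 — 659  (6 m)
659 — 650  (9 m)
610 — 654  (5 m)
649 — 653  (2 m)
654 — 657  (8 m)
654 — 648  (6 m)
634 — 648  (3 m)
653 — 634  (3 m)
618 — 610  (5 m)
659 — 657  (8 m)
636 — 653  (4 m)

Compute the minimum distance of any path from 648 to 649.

8 m

Settle nodes by increasing distance from 648:
648: 0
634: 3  (via 648)
653: 6  (via 634)
654: 6  (via 648)
659: 8  (via 654)
649: 8  (via 653)
Shortest route: 648–634–653–649 = 8 m.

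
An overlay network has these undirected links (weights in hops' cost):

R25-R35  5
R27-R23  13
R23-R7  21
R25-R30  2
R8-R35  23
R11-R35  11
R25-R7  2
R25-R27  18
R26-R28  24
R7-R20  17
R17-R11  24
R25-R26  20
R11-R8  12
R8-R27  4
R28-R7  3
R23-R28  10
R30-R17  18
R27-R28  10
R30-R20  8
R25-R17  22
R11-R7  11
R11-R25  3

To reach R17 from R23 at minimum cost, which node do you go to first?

Enumerating some paths:
R23–R28–R7–R25–R11–R17: 10+3+2+3+24 = 42
R23–R28–R7–R25–R30–R17: 10+3+2+2+18 = 35
R23–R28–R7–R25–R17: 10+3+2+22 = 37
Cheapest is R23–R28–R7–R25–R30–R17 at 35 hops' cost.
So from R23 the first move is to R28.

R28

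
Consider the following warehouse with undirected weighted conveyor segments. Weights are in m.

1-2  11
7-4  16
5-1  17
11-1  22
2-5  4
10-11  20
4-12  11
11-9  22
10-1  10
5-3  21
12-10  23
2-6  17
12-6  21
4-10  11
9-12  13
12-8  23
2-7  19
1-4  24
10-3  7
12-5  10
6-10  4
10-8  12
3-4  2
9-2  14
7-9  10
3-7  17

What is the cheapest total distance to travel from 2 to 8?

33 m

Candidate routes:
2 - 5 - 12 - 8: 4+10+23 = 37
2 - 5 - 1 - 10 - 8: 4+17+10+12 = 43
2 - 1 - 10 - 8: 11+10+12 = 33
The minimum is 33 m via 2 - 1 - 10 - 8.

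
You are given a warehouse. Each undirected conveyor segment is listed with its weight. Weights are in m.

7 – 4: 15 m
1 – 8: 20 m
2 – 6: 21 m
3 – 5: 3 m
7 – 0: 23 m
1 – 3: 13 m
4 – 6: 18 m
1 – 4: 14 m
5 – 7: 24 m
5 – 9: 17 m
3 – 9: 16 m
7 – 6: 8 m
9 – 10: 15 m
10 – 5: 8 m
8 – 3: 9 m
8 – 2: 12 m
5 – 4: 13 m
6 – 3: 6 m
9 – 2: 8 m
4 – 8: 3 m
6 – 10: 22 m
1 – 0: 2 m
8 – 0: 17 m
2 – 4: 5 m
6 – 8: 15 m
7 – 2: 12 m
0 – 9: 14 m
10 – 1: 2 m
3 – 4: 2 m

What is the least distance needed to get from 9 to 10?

Candidate routes:
9–10: 15 = 15
9–0–1–10: 14+2+2 = 18
9–2–4–3–5–10: 8+5+2+3+8 = 26
9–5–10: 17+8 = 25
The minimum is 15 m via 9–10.

15 m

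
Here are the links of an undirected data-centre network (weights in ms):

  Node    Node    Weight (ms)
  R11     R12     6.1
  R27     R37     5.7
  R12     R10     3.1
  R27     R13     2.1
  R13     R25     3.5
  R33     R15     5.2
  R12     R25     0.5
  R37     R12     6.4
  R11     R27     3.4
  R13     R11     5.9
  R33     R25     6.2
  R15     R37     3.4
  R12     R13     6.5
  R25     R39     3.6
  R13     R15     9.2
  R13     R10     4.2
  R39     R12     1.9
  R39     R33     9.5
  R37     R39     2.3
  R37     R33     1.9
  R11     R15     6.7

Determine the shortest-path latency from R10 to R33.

Candidate routes:
R10 - R12 - R39 - R37 - R33: 3.1+1.9+2.3+1.9 = 9.2
R10 - R12 - R25 - R33: 3.1+0.5+6.2 = 9.8
R10 - R12 - R37 - R33: 3.1+6.4+1.9 = 11.4
R10 - R12 - R25 - R39 - R37 - R33: 3.1+0.5+3.6+2.3+1.9 = 11.4
Cheapest is R10 - R12 - R39 - R37 - R33 at 9.2 ms.

9.2 ms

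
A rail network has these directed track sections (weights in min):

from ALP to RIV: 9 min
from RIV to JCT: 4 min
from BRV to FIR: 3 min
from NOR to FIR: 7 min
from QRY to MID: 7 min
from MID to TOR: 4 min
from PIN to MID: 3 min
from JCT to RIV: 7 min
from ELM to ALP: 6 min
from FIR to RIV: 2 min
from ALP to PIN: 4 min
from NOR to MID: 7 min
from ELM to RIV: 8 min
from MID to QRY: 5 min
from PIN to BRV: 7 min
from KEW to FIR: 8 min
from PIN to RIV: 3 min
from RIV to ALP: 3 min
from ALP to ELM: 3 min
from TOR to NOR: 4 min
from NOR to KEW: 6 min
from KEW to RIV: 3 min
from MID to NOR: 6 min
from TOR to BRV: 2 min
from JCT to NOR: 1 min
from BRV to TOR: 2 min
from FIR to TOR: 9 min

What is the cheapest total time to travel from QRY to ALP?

Candidate routes:
QRY–MID–NOR–KEW–RIV–ALP: 7+6+6+3+3 = 25
QRY–MID–NOR–FIR–RIV–ALP: 7+6+7+2+3 = 25
QRY–MID–TOR–BRV–FIR–RIV–ALP: 7+4+2+3+2+3 = 21
The minimum is 21 min via QRY–MID–TOR–BRV–FIR–RIV–ALP.

21 min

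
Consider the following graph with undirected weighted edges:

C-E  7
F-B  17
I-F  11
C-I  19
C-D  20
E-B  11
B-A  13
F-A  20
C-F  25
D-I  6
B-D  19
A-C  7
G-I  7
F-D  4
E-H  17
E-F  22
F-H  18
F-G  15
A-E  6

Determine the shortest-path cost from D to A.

Compare a few routes:
D - F - A: 4+20 = 24
D - F - E - A: 4+22+6 = 32
D - B - A: 19+13 = 32
D - C - A: 20+7 = 27
Cheapest is D - F - A at 24.

24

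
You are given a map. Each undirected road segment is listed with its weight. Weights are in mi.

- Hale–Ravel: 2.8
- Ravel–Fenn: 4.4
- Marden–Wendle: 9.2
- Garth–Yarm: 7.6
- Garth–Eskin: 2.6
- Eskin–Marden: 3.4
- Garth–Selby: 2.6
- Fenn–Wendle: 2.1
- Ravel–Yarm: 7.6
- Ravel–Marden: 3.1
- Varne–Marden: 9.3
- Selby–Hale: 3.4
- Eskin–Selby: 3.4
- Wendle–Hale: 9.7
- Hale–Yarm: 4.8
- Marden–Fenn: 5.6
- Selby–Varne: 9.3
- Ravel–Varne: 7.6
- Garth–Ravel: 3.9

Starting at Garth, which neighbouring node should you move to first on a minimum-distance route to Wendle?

Ravel

Enumerating some paths:
Garth–Eskin–Marden–Wendle: 2.6+3.4+9.2 = 15.2
Garth–Ravel–Fenn–Wendle: 3.9+4.4+2.1 = 10.4
Garth–Ravel–Marden–Fenn–Wendle: 3.9+3.1+5.6+2.1 = 14.7
Garth–Eskin–Marden–Fenn–Wendle: 2.6+3.4+5.6+2.1 = 13.7
The minimum is 10.4 mi via Garth–Ravel–Fenn–Wendle.
So from Garth the first move is to Ravel.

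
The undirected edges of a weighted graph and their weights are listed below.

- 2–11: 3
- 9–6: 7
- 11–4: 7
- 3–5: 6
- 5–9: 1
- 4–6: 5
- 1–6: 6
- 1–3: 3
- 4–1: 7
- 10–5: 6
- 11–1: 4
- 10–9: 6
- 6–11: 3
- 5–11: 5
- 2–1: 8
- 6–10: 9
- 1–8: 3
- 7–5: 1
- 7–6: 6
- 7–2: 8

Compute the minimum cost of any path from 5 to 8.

12

Running Dijkstra from 5:
5: 0
7: 1  (via 5)
9: 1  (via 5)
11: 5  (via 5)
3: 6  (via 5)
10: 6  (via 5)
6: 7  (via 7)
2: 8  (via 11)
1: 9  (via 11)
4: 12  (via 11)
8: 12  (via 1)
Shortest route: 5 → 11 → 1 → 8 = 12.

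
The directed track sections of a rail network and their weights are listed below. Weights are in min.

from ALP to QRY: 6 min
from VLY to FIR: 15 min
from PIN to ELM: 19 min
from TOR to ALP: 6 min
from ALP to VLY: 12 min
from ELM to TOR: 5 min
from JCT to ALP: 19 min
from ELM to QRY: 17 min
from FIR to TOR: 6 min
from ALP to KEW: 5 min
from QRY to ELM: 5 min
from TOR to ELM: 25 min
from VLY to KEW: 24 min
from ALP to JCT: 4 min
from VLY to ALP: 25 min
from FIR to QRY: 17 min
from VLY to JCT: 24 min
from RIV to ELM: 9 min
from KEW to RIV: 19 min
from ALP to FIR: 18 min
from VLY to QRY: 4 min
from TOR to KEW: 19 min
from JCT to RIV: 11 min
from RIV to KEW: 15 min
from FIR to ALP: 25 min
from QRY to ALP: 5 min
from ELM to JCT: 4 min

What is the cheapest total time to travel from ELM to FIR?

Candidate routes:
ELM - TOR - ALP - VLY - FIR: 5+6+12+15 = 38
ELM - QRY - ALP - FIR: 17+5+18 = 40
ELM - TOR - ALP - FIR: 5+6+18 = 29
The minimum is 29 min via ELM - TOR - ALP - FIR.

29 min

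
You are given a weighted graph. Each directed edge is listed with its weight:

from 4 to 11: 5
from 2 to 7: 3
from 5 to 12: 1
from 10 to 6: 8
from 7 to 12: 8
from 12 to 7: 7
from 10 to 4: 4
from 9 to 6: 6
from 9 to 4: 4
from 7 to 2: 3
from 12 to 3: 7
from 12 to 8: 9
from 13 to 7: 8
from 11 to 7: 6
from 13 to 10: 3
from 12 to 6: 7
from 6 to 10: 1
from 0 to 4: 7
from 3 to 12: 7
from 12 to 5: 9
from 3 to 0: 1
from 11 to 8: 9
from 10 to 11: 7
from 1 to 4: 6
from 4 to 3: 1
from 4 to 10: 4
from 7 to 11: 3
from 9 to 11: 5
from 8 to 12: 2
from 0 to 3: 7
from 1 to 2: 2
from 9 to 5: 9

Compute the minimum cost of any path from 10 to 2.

Candidate routes:
10 - 4 - 3 - 12 - 7 - 2: 4+1+7+7+3 = 22
10 - 4 - 11 - 7 - 2: 4+5+6+3 = 18
10 - 11 - 7 - 2: 7+6+3 = 16
The minimum is 16 via 10 - 11 - 7 - 2.

16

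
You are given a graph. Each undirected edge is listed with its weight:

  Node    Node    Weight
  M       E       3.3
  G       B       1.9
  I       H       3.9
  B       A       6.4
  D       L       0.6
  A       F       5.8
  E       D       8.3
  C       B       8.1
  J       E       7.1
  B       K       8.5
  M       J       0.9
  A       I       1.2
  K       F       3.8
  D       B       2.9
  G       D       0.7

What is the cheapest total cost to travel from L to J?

13.1

Shortest distances from L:
L: 0
D: 0.6  (via L)
G: 1.3  (via D)
B: 3.2  (via G)
E: 8.9  (via D)
A: 9.6  (via B)
I: 10.8  (via A)
C: 11.3  (via B)
K: 11.7  (via B)
M: 12.2  (via E)
J: 13.1  (via M)
Shortest route: L–D–E–M–J = 13.1.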